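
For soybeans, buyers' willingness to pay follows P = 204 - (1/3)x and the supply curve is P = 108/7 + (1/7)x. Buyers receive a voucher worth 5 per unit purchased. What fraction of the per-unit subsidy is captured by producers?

Pre-subsidy: 204 - (1/3)x = 108/7 + (1/7)x gives x* = 396 and P* = 72.
With the rebate, buyers effectively pay Pb = Ps − 5, where Ps is the price sellers receive.
On the curves, Pb = 204 - (1/3)x and Ps = 108/7 + (1/7)x; the wedge Ps − Pb = 5 gives 108/7 + (1/7)x − (204 - (1/3)x) = 5, so x' = 406.5.
Then Pb = 204 − (1/3)·406.5 = 68.5 and Ps = 108/7 + (1/7)·406.5 = 73.5.
Buyers' price falls by P* − Pb = 72 − 68.5 = 3.5; sellers' price rises by Ps − P* = 73.5 − 72 = 1.5.
So producers capture 1.5/5 = 0.3 of each unit of subsidy.

Producer share = 0.3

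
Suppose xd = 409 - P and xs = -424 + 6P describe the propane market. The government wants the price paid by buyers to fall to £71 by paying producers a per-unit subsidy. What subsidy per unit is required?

Required subsidy s = £56 per unit

At a buyer price of 71, quantity demanded is 409 − 1·71 = 338.
Sellers supply 338 only when they receive Ps with -424 + 6·Ps = 338, i.e. Ps = 127.
s = Ps − Pb = 127 − 71 = 56.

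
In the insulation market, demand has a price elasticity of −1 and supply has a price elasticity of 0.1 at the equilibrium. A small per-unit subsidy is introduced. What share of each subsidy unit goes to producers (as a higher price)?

Producer share = 10/11

For a small subsidy around the equilibrium, the benefit split depends on the relative slopes, which at a point are proportional to the elasticities.
Buyer share = εs/(εs + |εd|) = 0.1/(0.1 + 1) = 1/11; seller share = |εd|/(εs + |εd|) = 10/11.
So producers capture 10/11 of the subsidy.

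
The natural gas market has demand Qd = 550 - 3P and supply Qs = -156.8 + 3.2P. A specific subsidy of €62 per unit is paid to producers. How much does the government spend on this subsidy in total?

Pre-subsidy: 550 - 3P = -156.8 + 3.2P gives P* = 114, Q* = 208.
With the subsidy, sellers receive Ps = Pb + 62 for each unit, where Pb is the price buyers pay.
Supply in terms of Pb becomes Qs = -156.8 + 3.2(Pb + 62) = 41.6 + 3.2Pb. Setting this equal to demand: 550 - 3Pb = 41.6 + 3.2Pb, so Pb = 82.
Sellers receive Ps = 82 + 62 = 144; Q' = 550 − 3·82 = 304.
Government outlay = subsidy × quantity = 62 × 304 = 18848.

Government cost = €18848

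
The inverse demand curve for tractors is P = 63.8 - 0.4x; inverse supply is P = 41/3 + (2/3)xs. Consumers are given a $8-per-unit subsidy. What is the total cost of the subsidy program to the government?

Government cost = $436

Pre-subsidy: 63.8 - 0.4x = 41/3 + (2/3)x gives x* = 47 and P* = 45.
With the rebate, buyers effectively pay Pb = Ps − 8, where Ps is the price sellers receive.
On the curves, Pb = 63.8 - 0.4x and Ps = 41/3 + (2/3)x; the wedge Ps − Pb = 8 gives 41/3 + (2/3)x − (63.8 - 0.4x) = 8, so x' = 54.5.
Then Pb = 63.8 − 0.4·54.5 = 42 and Ps = 41/3 + (2/3)·54.5 = 50.
Government outlay = subsidy × quantity = 8 × 54.5 = 436.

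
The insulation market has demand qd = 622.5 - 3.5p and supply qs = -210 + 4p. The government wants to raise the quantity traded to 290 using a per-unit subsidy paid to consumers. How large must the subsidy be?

At q = 290, invert demand for the buyer price: pb = (622.5 − 290)/3.5 = 95; invert supply for the seller price: ps = (290 − (-210))/4 = 125.
The subsidy must fill the gap: s = ps − pb = 125 − 95 = 30.

Required subsidy s = 30 per unit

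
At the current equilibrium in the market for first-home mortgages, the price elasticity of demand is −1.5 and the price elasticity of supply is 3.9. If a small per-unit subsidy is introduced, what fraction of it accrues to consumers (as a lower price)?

For a small subsidy around the equilibrium, the benefit split depends on the relative slopes, which at a point are proportional to the elasticities.
Buyer share = εs/(εs + |εd|) = 3.9/(3.9 + 1.5) = 13/18; seller share = |εd|/(εs + |εd|) = 5/18.

Consumer share = 13/18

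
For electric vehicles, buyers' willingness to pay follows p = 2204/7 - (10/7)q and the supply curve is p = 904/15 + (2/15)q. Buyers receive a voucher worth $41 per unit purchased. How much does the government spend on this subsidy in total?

Government cost = $7759.25

Pre-subsidy: 2204/7 - (10/7)q = 904/15 + (2/15)q gives q* = 163 and p* = 82.
With the rebate, buyers effectively pay pb = ps − 41, where ps is the price sellers receive.
On the curves, pb = 2204/7 - (10/7)q and ps = 904/15 + (2/15)q; the wedge ps − pb = 41 gives 904/15 + (2/15)q − (2204/7 - (10/7)q) = 41, so q' = 189.25.
Then pb = 2204/7 − (10/7)·189.25 = 44.5 and ps = 904/15 + (2/15)·189.25 = 85.5.
Government outlay = subsidy × quantity = 41 × 189.25 = 7759.25.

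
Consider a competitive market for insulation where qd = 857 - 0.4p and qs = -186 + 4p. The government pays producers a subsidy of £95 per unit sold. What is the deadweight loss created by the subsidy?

Pre-subsidy: 857 - 0.4p = -186 + 4p gives p* = 5215/22, q* = 8384/11.
With the subsidy, sellers receive ps = pb + 95 for each unit, where pb is the price buyers pay.
Supply in terms of pb becomes qs = -186 + 4(pb + 95) = 194 + 4pb. Setting this equal to demand: 857 - 0.4pb = 194 + 4pb, so pb = 3315/22.
Sellers receive ps = 3315/22 + 95 = 5405/22; q' = 857 − 0.4·(3315/22) = 8764/11.
The subsidy expands output by 8764/11 − 8384/11 = 380/11 past the efficient level; on those units the gap between marginal cost and willingness to pay runs from 0 up to 95.
DWL = ½ × 95 × 380/11 = 18050/11.

Deadweight loss = 18050/11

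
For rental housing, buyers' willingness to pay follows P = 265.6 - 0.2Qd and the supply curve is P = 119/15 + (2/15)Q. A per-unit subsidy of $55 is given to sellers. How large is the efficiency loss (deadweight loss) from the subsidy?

Pre-subsidy: 265.6 - 0.2Q = 119/15 + (2/15)Q gives Q* = 773 and P* = 111.
With the subsidy, sellers receive Ps = Pb + 55 for each unit, where Pb is the price buyers pay.
On the curves, Pb = 265.6 - 0.2Q and Ps = 119/15 + (2/15)Q; the wedge Ps − Pb = 55 gives 119/15 + (2/15)Q − (265.6 - 0.2Q) = 55, so Q' = 938.
Then Pb = 265.6 − 0.2·938 = 78 and Ps = 119/15 + (2/15)·938 = 133.
The subsidy expands output by 938 − 773 = 165 past the efficient level; on those units the gap between marginal cost and willingness to pay runs from 0 up to 55.
DWL = ½ × 55 × 165 = 4537.5.

Deadweight loss = $4537.5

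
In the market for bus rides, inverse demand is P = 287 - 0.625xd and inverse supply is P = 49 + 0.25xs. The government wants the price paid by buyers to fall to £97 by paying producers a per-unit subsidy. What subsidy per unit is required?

Required subsidy s = £28 per unit

At a buyer price of 97, quantity demanded is 459.2 − 1.6·97 = 304.
Sellers supply 304 only when they receive Ps = 49 + 0.25·304 = 125.
s = Ps − Pb = 125 − 97 = 28.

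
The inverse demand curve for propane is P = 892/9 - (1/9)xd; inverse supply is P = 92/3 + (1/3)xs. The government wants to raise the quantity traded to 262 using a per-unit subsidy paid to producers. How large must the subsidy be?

Required subsidy s = 48 per unit

At x = 262, from the demand curve buyers pay Pb = 892/9 − (1/9)·262 = 70; from the supply curve sellers need Ps = 92/3 + (1/3)·262 = 118.
The subsidy must fill the gap: s = Ps − Pb = 118 − 70 = 48.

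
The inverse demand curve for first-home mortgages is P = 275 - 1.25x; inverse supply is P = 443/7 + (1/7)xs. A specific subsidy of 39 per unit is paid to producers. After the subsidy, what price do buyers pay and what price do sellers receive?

Buyers pay 50; sellers receive 89

Pre-subsidy: 275 - 1.25x = 443/7 + (1/7)x gives x* = 152 and P* = 85.
With the subsidy, sellers receive Ps = Pb + 39 for each unit, where Pb is the price buyers pay.
On the curves, Pb = 275 - 1.25x and Ps = 443/7 + (1/7)x; the wedge Ps − Pb = 39 gives 443/7 + (1/7)x − (275 - 1.25x) = 39, so x' = 180.
Then Pb = 275 − 1.25·180 = 50 and Ps = 443/7 + (1/7)·180 = 89.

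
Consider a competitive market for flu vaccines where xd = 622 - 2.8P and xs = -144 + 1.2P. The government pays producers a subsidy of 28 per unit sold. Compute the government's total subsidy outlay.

Government cost = 3060.96

Pre-subsidy: 622 - 2.8P = -144 + 1.2P gives P* = 191.5, x* = 85.8.
With the subsidy, sellers receive Ps = Pb + 28 for each unit, where Pb is the price buyers pay.
Supply in terms of Pb becomes xs = -144 + 1.2(Pb + 28) = -110.4 + 1.2Pb. Setting this equal to demand: 622 - 2.8Pb = -110.4 + 1.2Pb, so Pb = 183.1.
Sellers receive Ps = 183.1 + 28 = 211.1; x' = 622 − 2.8·183.1 = 109.32.
Government outlay = subsidy × quantity = 28 × 109.32 = 3060.96.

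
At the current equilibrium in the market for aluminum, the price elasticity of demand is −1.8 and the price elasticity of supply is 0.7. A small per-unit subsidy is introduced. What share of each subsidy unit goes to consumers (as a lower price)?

For a small subsidy around the equilibrium, the benefit split depends on the relative slopes, which at a point are proportional to the elasticities.
Buyer share = εs/(εs + |εd|) = 0.7/(0.7 + 1.8) = 0.28; seller share = |εd|/(εs + |εd|) = 0.72.

Consumer share = 0.28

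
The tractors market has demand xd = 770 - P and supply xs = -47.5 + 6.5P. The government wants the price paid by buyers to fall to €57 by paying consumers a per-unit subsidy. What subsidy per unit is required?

At a buyer price of 57, quantity demanded is 770 − 1·57 = 713.
Sellers supply 713 only when they receive Ps with -47.5 + 6.5·Ps = 713, i.e. Ps = 117.
s = Ps − Pb = 117 − 57 = 60.

Required subsidy s = €60 per unit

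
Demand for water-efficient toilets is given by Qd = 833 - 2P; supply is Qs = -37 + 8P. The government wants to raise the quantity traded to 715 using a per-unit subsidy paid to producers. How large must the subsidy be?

Required subsidy s = 35 per unit

At Q = 715, invert demand for the buyer price: Pb = (833 − 715)/2 = 59; invert supply for the seller price: Ps = (715 − (-37))/8 = 94.
The subsidy must fill the gap: s = Ps − Pb = 94 − 59 = 35.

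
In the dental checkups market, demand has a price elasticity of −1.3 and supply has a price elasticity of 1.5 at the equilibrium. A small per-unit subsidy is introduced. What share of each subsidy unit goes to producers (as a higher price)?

For a small subsidy around the equilibrium, the benefit split depends on the relative slopes, which at a point are proportional to the elasticities.
Buyer share = εs/(εs + |εd|) = 1.5/(1.5 + 1.3) = 15/28; seller share = |εd|/(εs + |εd|) = 13/28.
So producers capture 13/28 of the subsidy.

Producer share = 13/28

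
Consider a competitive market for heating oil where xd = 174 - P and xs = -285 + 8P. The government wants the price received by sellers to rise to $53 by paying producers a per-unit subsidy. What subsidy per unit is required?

Required subsidy s = $18 per unit

At a seller price of 53, quantity supplied is -285 + 8·53 = 139.
Buyers absorb 139 only when they pay Pb with 174 − 1·Pb = 139, i.e. Pb = 35.
s = Ps − Pb = 53 − 35 = 18.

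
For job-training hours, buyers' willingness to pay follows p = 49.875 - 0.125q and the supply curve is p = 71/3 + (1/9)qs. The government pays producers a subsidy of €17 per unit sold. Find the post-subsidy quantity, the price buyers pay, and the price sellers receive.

Pre-subsidy: 49.875 - 0.125q = 71/3 + (1/9)q gives q* = 111 and p* = 36.
With the subsidy, sellers receive ps = pb + 17 for each unit, where pb is the price buyers pay.
On the curves, pb = 49.875 - 0.125q and ps = 71/3 + (1/9)q; the wedge ps − pb = 17 gives 71/3 + (1/9)q − (49.875 - 0.125q) = 17, so q' = 183.
Then pb = 49.875 − 0.125·183 = 27 and ps = 71/3 + (1/9)·183 = 44.

q' = 183; buyers pay €27; sellers receive €44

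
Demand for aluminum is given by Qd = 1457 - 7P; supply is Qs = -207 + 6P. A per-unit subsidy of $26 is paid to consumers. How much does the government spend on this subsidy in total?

Government cost = $16770

Pre-subsidy: 1457 - 7P = -207 + 6P gives P* = 128, Q* = 561.
With the rebate, buyers effectively pay Pb = Ps − 26, where Ps is the price sellers receive.
Demand in terms of Ps becomes Qd = 1457 − 7(Ps − 26) = 1639 - 7Ps. Setting this equal to supply: 1639 - 7Ps = -207 + 6Ps, so Ps = 142.
Buyers pay Pb = 142 − 26 = 116; Q' = -207 + 6·142 = 645.
Government outlay = subsidy × quantity = 26 × 645 = 16770.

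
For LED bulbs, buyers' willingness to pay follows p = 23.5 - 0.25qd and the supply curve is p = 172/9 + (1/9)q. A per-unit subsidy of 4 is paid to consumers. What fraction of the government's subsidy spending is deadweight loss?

DWL / government spending = 36/151

Pre-subsidy: 23.5 - 0.25q = 172/9 + (1/9)q gives q* = 158/13 and p* = 266/13.
With the rebate, buyers effectively pay pb = ps − 4, where ps is the price sellers receive.
On the curves, pb = 23.5 - 0.25q and ps = 172/9 + (1/9)q; the wedge ps − pb = 4 gives 172/9 + (1/9)q − (23.5 - 0.25q) = 4, so q' = 302/13.
Then pb = 23.5 − 0.25·(302/13) = 230/13 and ps = 172/9 + (1/9)·(302/13) = 282/13.
ΔCS = ½(158/13 + 302/13)(266/13 − 230/13) = 8280/169; ΔPS = ½(158/13 + 302/13)(282/13 − 266/13) = 3680/169.
Government spending = 4 × 302/13 = 1208/13.
DWL = ½ × 4 × (302/13 − 158/13) = 288/13; fraction = (288/13) / (1208/13) = 36/151.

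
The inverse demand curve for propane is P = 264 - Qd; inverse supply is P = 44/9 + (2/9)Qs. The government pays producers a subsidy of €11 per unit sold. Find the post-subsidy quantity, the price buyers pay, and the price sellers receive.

Pre-subsidy: 264 - Q = 44/9 + (2/9)Q gives Q* = 212 and P* = 52.
With the subsidy, sellers receive Ps = Pb + 11 for each unit, where Pb is the price buyers pay.
On the curves, Pb = 264 - Q and Ps = 44/9 + (2/9)Q; the wedge Ps − Pb = 11 gives 44/9 + (2/9)Q − (264 - Q) = 11, so Q' = 221.
Then Pb = 264 − 1·221 = 43 and Ps = 44/9 + (2/9)·221 = 54.

Q' = 221; buyers pay €43; sellers receive €54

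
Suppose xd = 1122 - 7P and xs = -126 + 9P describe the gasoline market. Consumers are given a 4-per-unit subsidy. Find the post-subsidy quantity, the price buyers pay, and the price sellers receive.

x' = 591.75; buyers pay 75.75; sellers receive 79.75

Pre-subsidy: 1122 - 7P = -126 + 9P gives P* = 78, x* = 576.
With the rebate, buyers effectively pay Pb = Ps − 4, where Ps is the price sellers receive.
Demand in terms of Ps becomes xd = 1122 − 7(Ps − 4) = 1150 - 7Ps. Setting this equal to supply: 1150 - 7Ps = -126 + 9Ps, so Ps = 79.75.
Buyers pay Pb = 79.75 − 4 = 75.75; x' = -126 + 9·79.75 = 591.75.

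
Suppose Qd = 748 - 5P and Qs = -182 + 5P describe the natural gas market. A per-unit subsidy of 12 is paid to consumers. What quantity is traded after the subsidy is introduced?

Q' = 313

Pre-subsidy: 748 - 5P = -182 + 5P gives P* = 93, Q* = 283.
With the rebate, buyers effectively pay Pb = Ps − 12, where Ps is the price sellers receive.
Demand in terms of Ps becomes Qd = 748 − 5(Ps − 12) = 808 - 5Ps. Setting this equal to supply: 808 - 5Ps = -182 + 5Ps, so Ps = 99.
Buyers pay Pb = 99 − 12 = 87; Q' = -182 + 5·99 = 313.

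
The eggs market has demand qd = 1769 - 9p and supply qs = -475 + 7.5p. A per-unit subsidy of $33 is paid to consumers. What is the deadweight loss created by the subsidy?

Pre-subsidy: 1769 - 9p = -475 + 7.5p gives p* = 136, q* = 545.
With the rebate, buyers effectively pay pb = ps − 33, where ps is the price sellers receive.
Demand in terms of ps becomes qd = 1769 − 9(ps − 33) = 2066 - 9ps. Setting this equal to supply: 2066 - 9ps = -475 + 7.5ps, so ps = 154.
Buyers pay pb = 154 − 33 = 121; q' = -475 + 7.5·154 = 680.
The subsidy expands output by 680 − 545 = 135 past the efficient level; on those units the gap between marginal cost and willingness to pay runs from 0 up to 33.
DWL = ½ × 33 × 135 = 2227.5.

Deadweight loss = $2227.5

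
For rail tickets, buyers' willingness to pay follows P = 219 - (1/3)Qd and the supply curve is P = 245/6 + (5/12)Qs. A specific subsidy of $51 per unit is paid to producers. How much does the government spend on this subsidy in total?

Pre-subsidy: 219 - (1/3)Q = 245/6 + (5/12)Q gives Q* = 2138/9 and P* = 3775/27.
With the subsidy, sellers receive Ps = Pb + 51 for each unit, where Pb is the price buyers pay.
On the curves, Pb = 219 - (1/3)Q and Ps = 245/6 + (5/12)Q; the wedge Ps − Pb = 51 gives 245/6 + (5/12)Q − (219 - (1/3)Q) = 51, so Q' = 2750/9.
Then Pb = 219 − (1/3)·(2750/9) = 3163/27 and Ps = 245/6 + (5/12)·(2750/9) = 4540/27.
Government outlay = subsidy × quantity = 51 × 2750/9 = 46750/3.

Government cost = 46750/3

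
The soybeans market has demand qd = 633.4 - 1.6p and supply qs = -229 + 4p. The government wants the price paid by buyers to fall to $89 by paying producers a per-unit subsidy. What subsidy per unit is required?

Required subsidy s = $91 per unit

At a buyer price of 89, quantity demanded is 633.4 − 1.6·89 = 491.
Sellers supply 491 only when they receive ps with -229 + 4·ps = 491, i.e. ps = 180.
s = ps − pb = 180 − 89 = 91.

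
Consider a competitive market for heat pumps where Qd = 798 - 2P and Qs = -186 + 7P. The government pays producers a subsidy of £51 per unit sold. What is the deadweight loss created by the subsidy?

Pre-subsidy: 798 - 2P = -186 + 7P gives P* = 328/3, Q* = 1738/3.
With the subsidy, sellers receive Ps = Pb + 51 for each unit, where Pb is the price buyers pay.
Supply in terms of Pb becomes Qs = -186 + 7(Pb + 51) = 171 + 7Pb. Setting this equal to demand: 798 - 2Pb = 171 + 7Pb, so Pb = 209/3.
Sellers receive Ps = 209/3 + 51 = 362/3; Q' = 798 − 2·(209/3) = 1976/3.
The subsidy expands output by 1976/3 − 1738/3 = 238/3 past the efficient level; on those units the gap between marginal cost and willingness to pay runs from 0 up to 51.
DWL = ½ × 51 × 238/3 = 2023.

Deadweight loss = £2023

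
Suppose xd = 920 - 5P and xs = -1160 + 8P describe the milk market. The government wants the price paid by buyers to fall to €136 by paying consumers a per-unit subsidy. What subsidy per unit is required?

Required subsidy s = €39 per unit

At a buyer price of 136, quantity demanded is 920 − 5·136 = 240.
Sellers supply 240 only when they receive Ps with -1160 + 8·Ps = 240, i.e. Ps = 175.
s = Ps − Pb = 175 − 136 = 39.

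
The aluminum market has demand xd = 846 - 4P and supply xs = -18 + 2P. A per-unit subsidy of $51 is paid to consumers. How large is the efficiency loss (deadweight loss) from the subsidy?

Deadweight loss = $1734

Pre-subsidy: 846 - 4P = -18 + 2P gives P* = 144, x* = 270.
With the rebate, buyers effectively pay Pb = Ps − 51, where Ps is the price sellers receive.
Demand in terms of Ps becomes xd = 846 − 4(Ps − 51) = 1050 - 4Ps. Setting this equal to supply: 1050 - 4Ps = -18 + 2Ps, so Ps = 178.
Buyers pay Pb = 178 − 51 = 127; x' = -18 + 2·178 = 338.
The subsidy expands output by 338 − 270 = 68 past the efficient level; on those units the gap between marginal cost and willingness to pay runs from 0 up to 51.
DWL = ½ × 51 × 68 = 1734.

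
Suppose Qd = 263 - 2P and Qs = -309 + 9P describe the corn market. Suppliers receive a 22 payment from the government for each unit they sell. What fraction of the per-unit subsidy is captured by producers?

Producer share = 2/11

Pre-subsidy: 263 - 2P = -309 + 9P gives P* = 52, Q* = 159.
With the subsidy, sellers receive Ps = Pb + 22 for each unit, where Pb is the price buyers pay.
Supply in terms of Pb becomes Qs = -309 + 9(Pb + 22) = -111 + 9Pb. Setting this equal to demand: 263 - 2Pb = -111 + 9Pb, so Pb = 34.
Sellers receive Ps = 34 + 22 = 56; Q' = 263 − 2·34 = 195.
Buyers' price falls by P* − Pb = 52 − 34 = 18; sellers' price rises by Ps − P* = 56 − 52 = 4.
So producers capture 4/22 = 2/11 of each unit of subsidy.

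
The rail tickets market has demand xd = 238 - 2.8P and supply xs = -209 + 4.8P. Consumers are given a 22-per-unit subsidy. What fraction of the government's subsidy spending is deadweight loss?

DWL / government spending = 264/1523

Pre-subsidy: 238 - 2.8P = -209 + 4.8P gives P* = 2235/38, x* = 1393/19.
With the rebate, buyers effectively pay Pb = Ps − 22, where Ps is the price sellers receive.
Demand in terms of Ps becomes xd = 238 − 2.8(Ps − 22) = 299.6 - 2.8Ps. Setting this equal to supply: 299.6 - 2.8Ps = -209 + 4.8Ps, so Ps = 2543/38.
Buyers pay Pb = 2543/38 − 22 = 1707/38; x' = -209 + 4.8·(2543/38) = 10661/95.
ΔCS = ½(1393/19 + 10661/95)(2235/38 − 1707/38) = 2326632/1805; ΔPS = ½(1393/19 + 10661/95)(2543/38 − 2235/38) = 1357202/1805.
Government spending = 22 × 10661/95 = 234542/95.
DWL = ½ × 22 × (10661/95 − 1393/19) = 40656/95; fraction = (40656/95) / (234542/95) = 264/1523.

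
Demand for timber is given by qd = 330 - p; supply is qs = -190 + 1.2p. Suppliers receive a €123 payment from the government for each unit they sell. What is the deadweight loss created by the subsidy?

Pre-subsidy: 330 - p = -190 + 1.2p gives p* = 2600/11, q* = 1030/11.
With the subsidy, sellers receive ps = pb + 123 for each unit, where pb is the price buyers pay.
Supply in terms of pb becomes qs = -190 + 1.2(pb + 123) = -42.4 + 1.2pb. Setting this equal to demand: 330 - pb = -42.4 + 1.2pb, so pb = 1862/11.
Sellers receive ps = 1862/11 + 123 = 3215/11; q' = 330 − 1·(1862/11) = 1768/11.
The subsidy expands output by 1768/11 − 1030/11 = 738/11 past the efficient level; on those units the gap between marginal cost and willingness to pay runs from 0 up to 123.
DWL = ½ × 123 × 738/11 = 45387/11.

Deadweight loss = 45387/11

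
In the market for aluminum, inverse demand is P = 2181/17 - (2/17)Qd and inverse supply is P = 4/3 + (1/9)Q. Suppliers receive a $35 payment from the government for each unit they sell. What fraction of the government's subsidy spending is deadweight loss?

Pre-subsidy: 2181/17 - (2/17)Q = 4/3 + (1/9)Q gives Q* = 555 and P* = 63.
With the subsidy, sellers receive Ps = Pb + 35 for each unit, where Pb is the price buyers pay.
On the curves, Pb = 2181/17 - (2/17)Q and Ps = 4/3 + (1/9)Q; the wedge Ps − Pb = 35 gives 4/3 + (1/9)Q − (2181/17 - (2/17)Q) = 35, so Q' = 708.
Then Pb = 2181/17 − (2/17)·708 = 45 and Ps = 4/3 + (1/9)·708 = 80.
ΔCS = ½(555 + 708)(63 − 45) = 11367; ΔPS = ½(555 + 708)(80 − 63) = 10735.5.
Government spending = 35 × 708 = 24780.
DWL = ½ × 35 × (708 − 555) = 2677.5; fraction = 2677.5 / 24780 = 51/472.

DWL / government spending = 51/472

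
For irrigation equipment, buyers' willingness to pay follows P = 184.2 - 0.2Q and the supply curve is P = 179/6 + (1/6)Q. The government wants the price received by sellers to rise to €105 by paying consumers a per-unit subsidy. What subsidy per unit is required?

Required subsidy s = €11 per unit

At a seller price of 105, quantity supplied is -179 + 6·105 = 451.
Buyers absorb 451 only when they pay Pb = 184.2 − 0.2·451 = 94.
s = Ps − Pb = 105 − 94 = 11.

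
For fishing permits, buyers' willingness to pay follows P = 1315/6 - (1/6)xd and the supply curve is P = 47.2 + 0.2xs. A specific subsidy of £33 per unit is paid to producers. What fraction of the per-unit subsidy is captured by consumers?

Pre-subsidy: 1315/6 - (1/6)x = 47.2 + 0.2x gives x* = 469 and P* = 141.
With the subsidy, sellers receive Ps = Pb + 33 for each unit, where Pb is the price buyers pay.
On the curves, Pb = 1315/6 - (1/6)x and Ps = 47.2 + 0.2x; the wedge Ps − Pb = 33 gives 47.2 + 0.2x − (1315/6 - (1/6)x) = 33, so x' = 559.
Then Pb = 1315/6 − (1/6)·559 = 126 and Ps = 47.2 + 0.2·559 = 159.
Buyers' price falls by P* − Pb = 141 − 126 = 15; sellers' price rises by Ps − P* = 159 − 141 = 18.
So consumers capture 15/33 = 5/11 of each unit of subsidy.

Consumer share = 5/11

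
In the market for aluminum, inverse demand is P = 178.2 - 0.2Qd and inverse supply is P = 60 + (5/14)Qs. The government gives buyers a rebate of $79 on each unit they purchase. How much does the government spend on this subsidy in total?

Pre-subsidy: 178.2 - 0.2Q = 60 + (5/14)Q gives Q* = 2758/13 and P* = 1765/13.
With the rebate, buyers effectively pay Pb = Ps − 79, where Ps is the price sellers receive.
On the curves, Pb = 178.2 - 0.2Q and Ps = 60 + (5/14)Q; the wedge Ps − Pb = 79 gives 60 + (5/14)Q − (178.2 - 0.2Q) = 79, so Q' = 13804/39.
Then Pb = 178.2 − 0.2·(13804/39) = 4189/39 and Ps = 60 + (5/14)·(13804/39) = 7270/39.
Government outlay = subsidy × quantity = 79 × 13804/39 = 1090516/39.

Government cost = 1090516/39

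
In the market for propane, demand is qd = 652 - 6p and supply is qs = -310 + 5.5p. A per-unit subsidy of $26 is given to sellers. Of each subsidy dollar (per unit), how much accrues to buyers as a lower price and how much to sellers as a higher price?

Buyers gain 286/23 per unit; sellers gain 312/23 per unit

Pre-subsidy: 652 - 6p = -310 + 5.5p gives p* = 1924/23, q* = 3452/23.
With the subsidy, sellers receive ps = pb + 26 for each unit, where pb is the price buyers pay.
Supply in terms of pb becomes qs = -310 + 5.5(pb + 26) = -167 + 5.5pb. Setting this equal to demand: 652 - 6pb = -167 + 5.5pb, so pb = 1638/23.
Sellers receive ps = 1638/23 + 26 = 2236/23; q' = 652 − 6·(1638/23) = 5168/23.
Buyers' price falls by p* − pb = 1924/23 − 1638/23 = 286/23; sellers' price rises by ps − p* = 2236/23 − 1924/23 = 312/23.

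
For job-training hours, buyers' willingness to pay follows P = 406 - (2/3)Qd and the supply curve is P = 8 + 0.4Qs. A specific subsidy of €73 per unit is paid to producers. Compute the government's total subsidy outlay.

Government cost = €32234.0625

Pre-subsidy: 406 - (2/3)Q = 8 + 0.4Q gives Q* = 373.125 and P* = 157.25.
With the subsidy, sellers receive Ps = Pb + 73 for each unit, where Pb is the price buyers pay.
On the curves, Pb = 406 - (2/3)Q and Ps = 8 + 0.4Q; the wedge Ps − Pb = 73 gives 8 + 0.4Q − (406 - (2/3)Q) = 73, so Q' = 441.5625.
Then Pb = 406 − (2/3)·441.5625 = 111.625 and Ps = 8 + 0.4·441.5625 = 184.625.
Government outlay = subsidy × quantity = 73 × 441.5625 = 32234.0625.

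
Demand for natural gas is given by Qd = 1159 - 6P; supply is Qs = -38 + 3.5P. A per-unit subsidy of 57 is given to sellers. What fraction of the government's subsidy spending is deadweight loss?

Pre-subsidy: 1159 - 6P = -38 + 3.5P gives P* = 126, Q* = 403.
With the subsidy, sellers receive Ps = Pb + 57 for each unit, where Pb is the price buyers pay.
Supply in terms of Pb becomes Qs = -38 + 3.5(Pb + 57) = 161.5 + 3.5Pb. Setting this equal to demand: 1159 - 6Pb = 161.5 + 3.5Pb, so Pb = 105.
Sellers receive Ps = 105 + 57 = 162; Q' = 1159 − 6·105 = 529.
ΔCS = ½(403 + 529)(126 − 105) = 9786; ΔPS = ½(403 + 529)(162 − 126) = 16776.
Government spending = 57 × 529 = 30153.
DWL = ½ × 57 × (529 − 403) = 3591; fraction = 3591 / 30153 = 63/529.

DWL / government spending = 63/529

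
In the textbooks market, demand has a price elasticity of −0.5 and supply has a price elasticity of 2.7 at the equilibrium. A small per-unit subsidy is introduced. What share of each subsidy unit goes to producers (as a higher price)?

Producer share = 0.15625

For a small subsidy around the equilibrium, the benefit split depends on the relative slopes, which at a point are proportional to the elasticities.
Buyer share = εs/(εs + |εd|) = 2.7/(2.7 + 0.5) = 0.84375; seller share = |εd|/(εs + |εd|) = 0.15625.
So producers capture 0.15625 of the subsidy.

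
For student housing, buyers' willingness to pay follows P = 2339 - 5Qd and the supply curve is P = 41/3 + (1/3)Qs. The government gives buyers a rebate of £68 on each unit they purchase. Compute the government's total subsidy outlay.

Pre-subsidy: 2339 - 5Q = 41/3 + (1/3)Q gives Q* = 436 and P* = 159.
With the rebate, buyers effectively pay Pb = Ps − 68, where Ps is the price sellers receive.
On the curves, Pb = 2339 - 5Q and Ps = 41/3 + (1/3)Q; the wedge Ps − Pb = 68 gives 41/3 + (1/3)Q − (2339 - 5Q) = 68, so Q' = 448.75.
Then Pb = 2339 − 5·448.75 = 95.25 and Ps = 41/3 + (1/3)·448.75 = 163.25.
Government outlay = subsidy × quantity = 68 × 448.75 = 30515.

Government cost = £30515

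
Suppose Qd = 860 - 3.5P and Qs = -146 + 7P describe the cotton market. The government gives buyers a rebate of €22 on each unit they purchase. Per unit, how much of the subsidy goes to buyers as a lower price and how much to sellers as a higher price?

Pre-subsidy: 860 - 3.5P = -146 + 7P gives P* = 2012/21, Q* = 1574/3.
With the rebate, buyers effectively pay Pb = Ps − 22, where Ps is the price sellers receive.
Demand in terms of Ps becomes Qd = 860 − 3.5(Ps − 22) = 937 - 3.5Ps. Setting this equal to supply: 937 - 3.5Ps = -146 + 7Ps, so Ps = 722/7.
Buyers pay Pb = 722/7 − 22 = 568/7; Q' = -146 + 7·(722/7) = 576.
Buyers' price falls by P* − Pb = 2012/21 − 568/7 = 44/3; sellers' price rises by Ps − P* = 722/7 − 2012/21 = 22/3.

Buyers gain 44/3 per unit; sellers gain 22/3 per unit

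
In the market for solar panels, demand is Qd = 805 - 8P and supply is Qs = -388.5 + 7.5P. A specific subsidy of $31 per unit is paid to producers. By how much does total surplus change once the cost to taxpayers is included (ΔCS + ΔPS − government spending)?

Pre-subsidy: 805 - 8P = -388.5 + 7.5P gives P* = 77, Q* = 189.
With the subsidy, sellers receive Ps = Pb + 31 for each unit, where Pb is the price buyers pay.
Supply in terms of Pb becomes Qs = -388.5 + 7.5(Pb + 31) = -156 + 7.5Pb. Setting this equal to demand: 805 - 8Pb = -156 + 7.5Pb, so Pb = 62.
Sellers receive Ps = 62 + 31 = 93; Q' = 805 − 8·62 = 309.
ΔCS = ½(189 + 309)(77 − 62) = 3735; ΔPS = ½(189 + 309)(93 − 77) = 3984.
Government spending = 31 × 309 = 9579.
Net change = 3735 + 3984 − 9579 = -1860. The loss equals the DWL triangle ½·31·120.

Net change in total surplus = -$1860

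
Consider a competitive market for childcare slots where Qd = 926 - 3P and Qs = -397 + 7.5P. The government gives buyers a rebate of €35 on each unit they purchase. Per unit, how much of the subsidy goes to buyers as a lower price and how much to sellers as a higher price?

Pre-subsidy: 926 - 3P = -397 + 7.5P gives P* = 126, Q* = 548.
With the rebate, buyers effectively pay Pb = Ps − 35, where Ps is the price sellers receive.
Demand in terms of Ps becomes Qd = 926 − 3(Ps − 35) = 1031 - 3Ps. Setting this equal to supply: 1031 - 3Ps = -397 + 7.5Ps, so Ps = 136.
Buyers pay Pb = 136 − 35 = 101; Q' = -397 + 7.5·136 = 623.
Buyers' price falls by P* − Pb = 126 − 101 = 25; sellers' price rises by Ps − P* = 136 − 126 = 10.

Buyers gain €25 per unit; sellers gain €10 per unit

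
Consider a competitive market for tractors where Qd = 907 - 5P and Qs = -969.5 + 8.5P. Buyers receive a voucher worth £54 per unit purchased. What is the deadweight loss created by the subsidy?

Pre-subsidy: 907 - 5P = -969.5 + 8.5P gives P* = 139, Q* = 212.
With the rebate, buyers effectively pay Pb = Ps − 54, where Ps is the price sellers receive.
Demand in terms of Ps becomes Qd = 907 − 5(Ps − 54) = 1177 - 5Ps. Setting this equal to supply: 1177 - 5Ps = -969.5 + 8.5Ps, so Ps = 159.
Buyers pay Pb = 159 − 54 = 105; Q' = -969.5 + 8.5·159 = 382.
The subsidy expands output by 382 − 212 = 170 past the efficient level; on those units the gap between marginal cost and willingness to pay runs from 0 up to 54.
DWL = ½ × 54 × 170 = 4590.

Deadweight loss = £4590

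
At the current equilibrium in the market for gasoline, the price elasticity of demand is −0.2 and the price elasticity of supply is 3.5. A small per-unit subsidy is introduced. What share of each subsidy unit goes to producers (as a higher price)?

Producer share = 2/37

For a small subsidy around the equilibrium, the benefit split depends on the relative slopes, which at a point are proportional to the elasticities.
Buyer share = εs/(εs + |εd|) = 3.5/(3.5 + 0.2) = 35/37; seller share = |εd|/(εs + |εd|) = 2/37.
So producers capture 2/37 of the subsidy.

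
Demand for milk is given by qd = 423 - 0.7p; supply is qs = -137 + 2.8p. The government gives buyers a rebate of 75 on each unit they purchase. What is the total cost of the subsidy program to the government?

Government cost = 26475

Pre-subsidy: 423 - 0.7p = -137 + 2.8p gives p* = 160, q* = 311.
With the rebate, buyers effectively pay pb = ps − 75, where ps is the price sellers receive.
Demand in terms of ps becomes qd = 423 − 0.7(ps − 75) = 475.5 - 0.7ps. Setting this equal to supply: 475.5 - 0.7ps = -137 + 2.8ps, so ps = 175.
Buyers pay pb = 175 − 75 = 100; q' = -137 + 2.8·175 = 353.
Government outlay = subsidy × quantity = 75 × 353 = 26475.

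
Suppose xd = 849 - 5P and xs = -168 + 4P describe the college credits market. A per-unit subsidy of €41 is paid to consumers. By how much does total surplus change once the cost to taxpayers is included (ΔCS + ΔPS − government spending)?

Pre-subsidy: 849 - 5P = -168 + 4P gives P* = 113, x* = 284.
With the rebate, buyers effectively pay Pb = Ps − 41, where Ps is the price sellers receive.
Demand in terms of Ps becomes xd = 849 − 5(Ps − 41) = 1054 - 5Ps. Setting this equal to supply: 1054 - 5Ps = -168 + 4Ps, so Ps = 1222/9.
Buyers pay Pb = 1222/9 − 41 = 853/9; x' = -168 + 4·(1222/9) = 3376/9.
ΔCS = ½(284 + 3376/9)(113 − 853/9) = 486424/81; ΔPS = ½(284 + 3376/9)(1222/9 − 113) = 608030/81.
Government spending = 41 × 3376/9 = 138416/9.
Net change = 486424/81 + 608030/81 − 138416/9 = -16810/9. The loss equals the DWL triangle ½·41·820/9.

Net change in total surplus = -16810/9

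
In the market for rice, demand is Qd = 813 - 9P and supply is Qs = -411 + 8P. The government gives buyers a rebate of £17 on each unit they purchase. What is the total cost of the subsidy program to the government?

Pre-subsidy: 813 - 9P = -411 + 8P gives P* = 72, Q* = 165.
With the rebate, buyers effectively pay Pb = Ps − 17, where Ps is the price sellers receive.
Demand in terms of Ps becomes Qd = 813 − 9(Ps − 17) = 966 - 9Ps. Setting this equal to supply: 966 - 9Ps = -411 + 8Ps, so Ps = 81.
Buyers pay Pb = 81 − 17 = 64; Q' = -411 + 8·81 = 237.
Government outlay = subsidy × quantity = 17 × 237 = 4029.

Government cost = £4029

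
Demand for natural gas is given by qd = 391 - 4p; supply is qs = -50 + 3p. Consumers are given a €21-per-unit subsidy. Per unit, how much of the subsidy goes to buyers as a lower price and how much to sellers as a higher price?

Pre-subsidy: 391 - 4p = -50 + 3p gives p* = 63, q* = 139.
With the rebate, buyers effectively pay pb = ps − 21, where ps is the price sellers receive.
Demand in terms of ps becomes qd = 391 − 4(ps − 21) = 475 - 4ps. Setting this equal to supply: 475 - 4ps = -50 + 3ps, so ps = 75.
Buyers pay pb = 75 − 21 = 54; q' = -50 + 3·75 = 175.
Buyers' price falls by p* − pb = 63 − 54 = 9; sellers' price rises by ps − p* = 75 − 63 = 12.

Buyers gain €9 per unit; sellers gain €12 per unit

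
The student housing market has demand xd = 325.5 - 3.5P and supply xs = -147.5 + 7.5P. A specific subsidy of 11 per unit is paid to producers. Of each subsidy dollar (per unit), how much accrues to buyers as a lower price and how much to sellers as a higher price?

Pre-subsidy: 325.5 - 3.5P = -147.5 + 7.5P gives P* = 43, x* = 175.
With the subsidy, sellers receive Ps = Pb + 11 for each unit, where Pb is the price buyers pay.
Supply in terms of Pb becomes xs = -147.5 + 7.5(Pb + 11) = -65 + 7.5Pb. Setting this equal to demand: 325.5 - 3.5Pb = -65 + 7.5Pb, so Pb = 35.5.
Sellers receive Ps = 35.5 + 11 = 46.5; x' = 325.5 − 3.5·35.5 = 201.25.
Buyers' price falls by P* − Pb = 43 − 35.5 = 7.5; sellers' price rises by Ps − P* = 46.5 − 43 = 3.5.

Buyers gain 7.5 per unit; sellers gain 3.5 per unit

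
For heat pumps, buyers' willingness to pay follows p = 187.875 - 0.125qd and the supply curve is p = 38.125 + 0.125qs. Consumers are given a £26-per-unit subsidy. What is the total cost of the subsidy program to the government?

Government cost = £18278

Pre-subsidy: 187.875 - 0.125q = 38.125 + 0.125q gives q* = 599 and p* = 113.
With the rebate, buyers effectively pay pb = ps − 26, where ps is the price sellers receive.
On the curves, pb = 187.875 - 0.125q and ps = 38.125 + 0.125q; the wedge ps − pb = 26 gives 38.125 + 0.125q − (187.875 - 0.125q) = 26, so q' = 703.
Then pb = 187.875 − 0.125·703 = 100 and ps = 38.125 + 0.125·703 = 126.
Government outlay = subsidy × quantity = 26 × 703 = 18278.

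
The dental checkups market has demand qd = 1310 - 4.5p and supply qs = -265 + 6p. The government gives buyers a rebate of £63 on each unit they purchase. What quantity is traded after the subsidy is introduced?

Pre-subsidy: 1310 - 4.5p = -265 + 6p gives p* = 150, q* = 635.
With the rebate, buyers effectively pay pb = ps − 63, where ps is the price sellers receive.
Demand in terms of ps becomes qd = 1310 − 4.5(ps − 63) = 1593.5 - 4.5ps. Setting this equal to supply: 1593.5 - 4.5ps = -265 + 6ps, so ps = 177.
Buyers pay pb = 177 − 63 = 114; q' = -265 + 6·177 = 797.

q' = 797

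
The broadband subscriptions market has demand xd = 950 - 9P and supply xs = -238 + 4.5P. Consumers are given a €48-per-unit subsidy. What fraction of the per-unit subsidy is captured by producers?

Pre-subsidy: 950 - 9P = -238 + 4.5P gives P* = 88, x* = 158.
With the rebate, buyers effectively pay Pb = Ps − 48, where Ps is the price sellers receive.
Demand in terms of Ps becomes xd = 950 − 9(Ps − 48) = 1382 - 9Ps. Setting this equal to supply: 1382 - 9Ps = -238 + 4.5Ps, so Ps = 120.
Buyers pay Pb = 120 − 48 = 72; x' = -238 + 4.5·120 = 302.
Buyers' price falls by P* − Pb = 88 − 72 = 16; sellers' price rises by Ps − P* = 120 − 88 = 32.
So producers capture 32/48 = 2/3 of each unit of subsidy.

Producer share = 2/3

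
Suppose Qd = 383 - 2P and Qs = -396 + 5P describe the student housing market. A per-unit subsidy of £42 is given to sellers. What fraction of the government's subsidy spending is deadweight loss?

Pre-subsidy: 383 - 2P = -396 + 5P gives P* = 779/7, Q* = 1123/7.
With the subsidy, sellers receive Ps = Pb + 42 for each unit, where Pb is the price buyers pay.
Supply in terms of Pb becomes Qs = -396 + 5(Pb + 42) = -186 + 5Pb. Setting this equal to demand: 383 - 2Pb = -186 + 5Pb, so Pb = 569/7.
Sellers receive Ps = 569/7 + 42 = 863/7; Q' = 383 − 2·(569/7) = 1543/7.
ΔCS = ½(1123/7 + 1543/7)(779/7 − 569/7) = 39990/7; ΔPS = ½(1123/7 + 1543/7)(863/7 − 779/7) = 15996/7.
Government spending = 42 × 1543/7 = 9258.
DWL = ½ × 42 × (1543/7 − 1123/7) = 1260; fraction = 1260 / 9258 = 210/1543.

DWL / government spending = 210/1543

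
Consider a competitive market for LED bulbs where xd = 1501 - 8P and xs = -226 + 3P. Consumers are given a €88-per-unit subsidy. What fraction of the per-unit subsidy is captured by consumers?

Consumer share = 3/11

Pre-subsidy: 1501 - 8P = -226 + 3P gives P* = 157, x* = 245.
With the rebate, buyers effectively pay Pb = Ps − 88, where Ps is the price sellers receive.
Demand in terms of Ps becomes xd = 1501 − 8(Ps − 88) = 2205 - 8Ps. Setting this equal to supply: 2205 - 8Ps = -226 + 3Ps, so Ps = 221.
Buyers pay Pb = 221 − 88 = 133; x' = -226 + 3·221 = 437.
Buyers' price falls by P* − Pb = 157 − 133 = 24; sellers' price rises by Ps − P* = 221 − 157 = 64.
So consumers capture 24/88 = 3/11 of each unit of subsidy.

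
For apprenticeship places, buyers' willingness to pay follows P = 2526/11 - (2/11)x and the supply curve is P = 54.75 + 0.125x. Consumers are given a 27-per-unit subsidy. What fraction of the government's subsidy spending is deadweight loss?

DWL / government spending = 22/329

Pre-subsidy: 2526/11 - (2/11)x = 54.75 + 0.125x gives x* = 570 and P* = 126.
With the rebate, buyers effectively pay Pb = Ps − 27, where Ps is the price sellers receive.
On the curves, Pb = 2526/11 - (2/11)x and Ps = 54.75 + 0.125x; the wedge Ps − Pb = 27 gives 54.75 + 0.125x − (2526/11 - (2/11)x) = 27, so x' = 658.
Then Pb = 2526/11 − (2/11)·658 = 110 and Ps = 54.75 + 0.125·658 = 137.
ΔCS = ½(570 + 658)(126 − 110) = 9824; ΔPS = ½(570 + 658)(137 − 126) = 6754.
Government spending = 27 × 658 = 17766.
DWL = ½ × 27 × (658 − 570) = 1188; fraction = 1188 / 17766 = 22/329.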